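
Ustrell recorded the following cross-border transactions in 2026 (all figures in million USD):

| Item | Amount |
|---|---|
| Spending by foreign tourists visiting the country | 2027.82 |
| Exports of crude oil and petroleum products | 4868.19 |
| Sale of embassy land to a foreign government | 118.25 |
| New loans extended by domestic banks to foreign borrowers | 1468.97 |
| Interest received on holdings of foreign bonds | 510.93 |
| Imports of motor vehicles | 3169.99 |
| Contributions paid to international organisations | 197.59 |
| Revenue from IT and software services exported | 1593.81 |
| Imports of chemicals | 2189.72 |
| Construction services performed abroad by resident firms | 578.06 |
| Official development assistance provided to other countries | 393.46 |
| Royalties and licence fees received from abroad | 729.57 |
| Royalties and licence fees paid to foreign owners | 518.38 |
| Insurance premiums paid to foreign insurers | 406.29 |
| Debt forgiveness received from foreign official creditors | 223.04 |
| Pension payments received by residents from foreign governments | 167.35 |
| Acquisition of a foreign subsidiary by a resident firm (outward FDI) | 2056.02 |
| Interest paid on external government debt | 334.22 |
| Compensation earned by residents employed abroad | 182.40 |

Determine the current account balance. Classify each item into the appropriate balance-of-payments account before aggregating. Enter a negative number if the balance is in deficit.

3448.48

Goods: 4868.19 - 2189.72 - 3169.99 = -491.52
Services: 1593.81 + 578.06 + 729.57 + 2027.82 - 518.38 - 406.29 = 4004.59
Primary income: 182.40 + 510.93 - 334.22 = 359.11
Secondary income: 167.35 - 197.59 - 393.46 = -423.70
Current account = (-491.52) + 4004.59 + 359.11 + (-423.70) = 3448.48
(Excluded from the current account — capital account: sale of embassy land to a foreign government 118.25, debt forgiveness received from foreign official creditors 223.04; financial account: new loans extended by domestic banks to foreign borrowers 1468.97, acquisition of a foreign subsidiary by a resident firm (outward FDI) 2056.02.)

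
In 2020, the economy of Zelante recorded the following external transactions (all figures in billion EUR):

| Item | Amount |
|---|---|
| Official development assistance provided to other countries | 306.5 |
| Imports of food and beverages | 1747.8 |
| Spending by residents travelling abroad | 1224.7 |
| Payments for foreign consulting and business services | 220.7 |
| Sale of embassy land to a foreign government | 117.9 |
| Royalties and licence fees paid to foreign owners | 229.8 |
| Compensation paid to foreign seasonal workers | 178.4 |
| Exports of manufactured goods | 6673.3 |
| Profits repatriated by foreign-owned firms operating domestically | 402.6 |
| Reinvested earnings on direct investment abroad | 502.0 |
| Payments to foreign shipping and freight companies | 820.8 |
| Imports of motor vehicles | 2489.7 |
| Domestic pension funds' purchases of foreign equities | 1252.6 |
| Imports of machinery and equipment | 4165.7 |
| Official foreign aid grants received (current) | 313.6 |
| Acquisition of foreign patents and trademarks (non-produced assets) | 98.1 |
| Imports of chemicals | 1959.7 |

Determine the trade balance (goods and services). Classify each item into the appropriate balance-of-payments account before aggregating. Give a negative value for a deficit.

-6185.6

Goods: -4165.7 + 6673.3 - 1959.7 - 1747.8 - 2489.7 = -3689.6
Services: -220.7 - 820.8 - 229.8 - 1224.7 = -2496.0
Trade balance = -3689.6 + (-2496.0) = -6185.6
(Excluded from the trade balance — secondary income: official development assistance provided to other countries 306.5, official foreign aid grants received (current) 313.6; capital account: sale of embassy land to a foreign government 117.9, acquisition of foreign patents and trademarks (non-produced assets) 98.1; primary income: compensation paid to foreign seasonal workers 178.4, profits repatriated by foreign-owned firms operating domestically 402.6, reinvested earnings on direct investment abroad 502.0; financial account: domestic pension funds' purchases of foreign equities 1252.6.)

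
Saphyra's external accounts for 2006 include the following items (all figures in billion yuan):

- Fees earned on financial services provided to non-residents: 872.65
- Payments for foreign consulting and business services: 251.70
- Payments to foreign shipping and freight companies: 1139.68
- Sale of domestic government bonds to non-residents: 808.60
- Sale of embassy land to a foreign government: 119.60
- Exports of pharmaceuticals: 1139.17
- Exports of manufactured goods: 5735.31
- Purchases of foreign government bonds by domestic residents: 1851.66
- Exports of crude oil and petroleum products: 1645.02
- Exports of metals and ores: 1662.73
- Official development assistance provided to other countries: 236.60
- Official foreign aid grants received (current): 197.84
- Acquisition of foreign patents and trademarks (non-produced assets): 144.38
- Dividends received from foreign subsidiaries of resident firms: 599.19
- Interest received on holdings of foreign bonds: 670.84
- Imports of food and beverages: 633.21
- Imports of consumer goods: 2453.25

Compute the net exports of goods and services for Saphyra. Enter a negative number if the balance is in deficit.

6577.04

Goods: 1139.17 + 5735.31 - 633.21 + 1662.73 + 1645.02 - 2453.25 = 7095.77
Services: -251.70 + 872.65 - 1139.68 = -518.73
Trade balance = 7095.77 + (-518.73) = 6577.04
(Excluded from the trade balance — financial account: sale of domestic government bonds to non-residents 808.60, purchases of foreign government bonds by domestic residents 1851.66; capital account: sale of embassy land to a foreign government 119.60, acquisition of foreign patents and trademarks (non-produced assets) 144.38; secondary income: official development assistance provided to other countries 236.60, official foreign aid grants received (current) 197.84; primary income: dividends received from foreign subsidiaries of resident firms 599.19, interest received on holdings of foreign bonds 670.84.)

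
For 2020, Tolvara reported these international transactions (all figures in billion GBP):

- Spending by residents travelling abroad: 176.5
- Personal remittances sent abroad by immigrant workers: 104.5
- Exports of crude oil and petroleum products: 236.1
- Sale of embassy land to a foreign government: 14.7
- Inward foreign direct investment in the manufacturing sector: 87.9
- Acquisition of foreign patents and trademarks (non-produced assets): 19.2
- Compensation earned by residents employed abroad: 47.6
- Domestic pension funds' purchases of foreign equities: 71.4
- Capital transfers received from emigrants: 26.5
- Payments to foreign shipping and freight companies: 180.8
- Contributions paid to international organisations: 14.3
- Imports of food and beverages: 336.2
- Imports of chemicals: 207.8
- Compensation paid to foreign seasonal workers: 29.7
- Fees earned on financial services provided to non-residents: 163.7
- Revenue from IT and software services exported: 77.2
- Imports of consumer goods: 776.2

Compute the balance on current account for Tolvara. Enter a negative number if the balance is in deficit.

-1301.4

Goods: -207.8 - 776.2 - 336.2 + 236.1 = -1084.1
Services: -180.8 + 77.2 - 176.5 + 163.7 = -116.4
Primary income: -29.7 + 47.6 = 17.9
Secondary income: -104.5 - 14.3 = -118.8
Current account = (-1084.1) + (-116.4) + 17.9 + (-118.8) = -1301.4
(Excluded from the current account — capital account: sale of embassy land to a foreign government 14.7, acquisition of foreign patents and trademarks (non-produced assets) 19.2, capital transfers received from emigrants 26.5; financial account: inward foreign direct investment in the manufacturing sector 87.9, domestic pension funds' purchases of foreign equities 71.4.)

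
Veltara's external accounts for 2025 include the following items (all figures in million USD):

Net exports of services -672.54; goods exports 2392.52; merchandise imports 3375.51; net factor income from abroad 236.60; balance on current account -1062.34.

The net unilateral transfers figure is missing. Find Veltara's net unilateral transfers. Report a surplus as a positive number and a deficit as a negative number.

Current account = goods balance + services balance + net primary income + net secondary income
Sum of the known components = -1418.93
Net unilateral transfers = CA - (known components) = -1062.34 - (-1418.93) = 356.59

356.59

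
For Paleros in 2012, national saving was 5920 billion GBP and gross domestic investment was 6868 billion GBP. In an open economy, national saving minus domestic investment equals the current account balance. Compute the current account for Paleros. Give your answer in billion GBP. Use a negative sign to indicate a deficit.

-948

CA = S - I = 5920 - 6868 = -948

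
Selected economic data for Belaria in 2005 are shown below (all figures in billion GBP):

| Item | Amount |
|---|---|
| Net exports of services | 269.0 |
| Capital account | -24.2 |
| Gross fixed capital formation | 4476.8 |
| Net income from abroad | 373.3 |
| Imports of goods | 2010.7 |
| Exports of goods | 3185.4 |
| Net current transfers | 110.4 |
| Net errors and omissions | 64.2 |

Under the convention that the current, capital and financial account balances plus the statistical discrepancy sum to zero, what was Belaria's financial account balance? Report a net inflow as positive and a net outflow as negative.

-1967.4

Goods balance = 3185.4 - 2010.7 = 1174.7
Services balance = 269.0
Trade balance (goods + services) = 1174.7 + 269.0 = 1443.7
Net primary income = 373.3
Net secondary income = 110.4
Current account = 1443.7 + 373.3 + 110.4 = 1927.4
Financial account = -(1927.4 + (-24.2) + 64.2) = -1967.4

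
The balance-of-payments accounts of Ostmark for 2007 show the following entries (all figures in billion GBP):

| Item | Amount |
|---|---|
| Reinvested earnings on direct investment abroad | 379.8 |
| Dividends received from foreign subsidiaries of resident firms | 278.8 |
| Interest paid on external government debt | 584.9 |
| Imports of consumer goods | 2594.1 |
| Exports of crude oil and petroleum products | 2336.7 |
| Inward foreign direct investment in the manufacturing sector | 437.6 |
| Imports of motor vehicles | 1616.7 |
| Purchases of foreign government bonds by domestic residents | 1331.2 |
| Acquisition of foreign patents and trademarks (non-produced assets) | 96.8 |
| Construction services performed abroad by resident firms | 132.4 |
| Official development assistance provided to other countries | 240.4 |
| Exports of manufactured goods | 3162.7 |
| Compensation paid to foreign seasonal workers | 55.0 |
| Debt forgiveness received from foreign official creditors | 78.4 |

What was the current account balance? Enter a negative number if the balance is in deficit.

Goods: 3162.7 - 1616.7 + 2336.7 - 2594.1 = 1288.6
Services: 132.4
Primary income: -584.9 + 278.8 - 55.0 + 379.8 = 18.7
Secondary income: -240.4
Current account = 1288.6 + 132.4 + 18.7 + (-240.4) = 1199.3
(Excluded from the current account — financial account: inward foreign direct investment in the manufacturing sector 437.6, purchases of foreign government bonds by domestic residents 1331.2; capital account: acquisition of foreign patents and trademarks (non-produced assets) 96.8, debt forgiveness received from foreign official creditors 78.4.)

1199.3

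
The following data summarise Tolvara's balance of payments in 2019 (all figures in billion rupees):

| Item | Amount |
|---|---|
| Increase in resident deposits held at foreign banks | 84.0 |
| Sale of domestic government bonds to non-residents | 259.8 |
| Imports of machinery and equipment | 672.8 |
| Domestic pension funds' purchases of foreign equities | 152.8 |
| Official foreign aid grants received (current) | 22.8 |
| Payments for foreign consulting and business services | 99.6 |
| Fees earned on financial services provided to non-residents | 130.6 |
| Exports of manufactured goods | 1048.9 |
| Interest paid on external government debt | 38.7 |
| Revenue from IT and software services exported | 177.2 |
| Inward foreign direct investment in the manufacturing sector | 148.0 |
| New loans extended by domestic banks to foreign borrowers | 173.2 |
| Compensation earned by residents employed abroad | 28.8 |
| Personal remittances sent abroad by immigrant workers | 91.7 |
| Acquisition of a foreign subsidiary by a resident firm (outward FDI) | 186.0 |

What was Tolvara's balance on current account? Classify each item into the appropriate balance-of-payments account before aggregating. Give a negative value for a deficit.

Goods: -672.8 + 1048.9 = 376.1
Services: 130.6 + 177.2 - 99.6 = 208.2
Primary income: -38.7 + 28.8 = -9.9
Secondary income: -91.7 + 22.8 = -68.9
Current account = 376.1 + 208.2 + (-9.9) + (-68.9) = 505.5
(Excluded from the current account — financial account: increase in resident deposits held at foreign banks 84.0, sale of domestic government bonds to non-residents 259.8, domestic pension funds' purchases of foreign equities 152.8, inward foreign direct investment in the manufacturing sector 148.0, new loans extended by domestic banks to foreign borrowers 173.2, acquisition of a foreign subsidiary by a resident firm (outward FDI) 186.0.)

505.5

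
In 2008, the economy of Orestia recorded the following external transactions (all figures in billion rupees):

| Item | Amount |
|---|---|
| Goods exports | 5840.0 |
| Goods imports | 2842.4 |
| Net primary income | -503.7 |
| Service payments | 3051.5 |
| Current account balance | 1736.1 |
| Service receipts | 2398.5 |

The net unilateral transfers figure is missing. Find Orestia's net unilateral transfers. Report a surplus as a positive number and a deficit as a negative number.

-104.8

Current account = goods balance + services balance + net primary income + net secondary income
Sum of the known components = 1840.9
Net unilateral transfers = CA - (known components) = 1736.1 - 1840.9 = -104.8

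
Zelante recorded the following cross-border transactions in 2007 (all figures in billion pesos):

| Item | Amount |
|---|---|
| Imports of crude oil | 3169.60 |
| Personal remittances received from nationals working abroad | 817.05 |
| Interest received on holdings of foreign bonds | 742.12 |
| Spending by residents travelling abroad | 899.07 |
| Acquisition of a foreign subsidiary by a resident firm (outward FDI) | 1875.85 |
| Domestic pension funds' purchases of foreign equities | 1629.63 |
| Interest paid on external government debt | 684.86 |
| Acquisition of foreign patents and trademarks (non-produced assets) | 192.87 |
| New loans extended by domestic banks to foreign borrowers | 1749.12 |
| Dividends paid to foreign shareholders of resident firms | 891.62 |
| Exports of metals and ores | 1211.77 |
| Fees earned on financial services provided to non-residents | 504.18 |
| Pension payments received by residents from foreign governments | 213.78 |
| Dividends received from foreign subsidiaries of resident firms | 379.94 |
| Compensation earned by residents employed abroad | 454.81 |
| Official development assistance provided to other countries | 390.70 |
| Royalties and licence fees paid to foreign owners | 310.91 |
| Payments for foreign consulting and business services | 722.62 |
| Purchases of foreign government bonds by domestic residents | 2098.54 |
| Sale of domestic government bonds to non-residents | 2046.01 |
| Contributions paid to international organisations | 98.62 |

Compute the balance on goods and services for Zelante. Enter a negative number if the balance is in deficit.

Goods: 1211.77 - 3169.60 = -1957.83
Services: -899.07 - 722.62 - 310.91 + 504.18 = -1428.42
Trade balance = -1957.83 + (-1428.42) = -3386.25
(Excluded from the trade balance — secondary income: personal remittances received from nationals working abroad 817.05, pension payments received by residents from foreign governments 213.78, official development assistance provided to other countries 390.70, contributions paid to international organisations 98.62; primary income: interest received on holdings of foreign bonds 742.12, interest paid on external government debt 684.86, dividends paid to foreign shareholders of resident firms 891.62, dividends received from foreign subsidiaries of resident firms 379.94, compensation earned by residents employed abroad 454.81; financial account: acquisition of a foreign subsidiary by a resident firm (outward FDI) 1875.85, domestic pension funds' purchases of foreign equities 1629.63, new loans extended by domestic banks to foreign borrowers 1749.12, purchases of foreign government bonds by domestic residents 2098.54, sale of domestic government bonds to non-residents 2046.01; capital account: acquisition of foreign patents and trademarks (non-produced assets) 192.87.)

-3386.25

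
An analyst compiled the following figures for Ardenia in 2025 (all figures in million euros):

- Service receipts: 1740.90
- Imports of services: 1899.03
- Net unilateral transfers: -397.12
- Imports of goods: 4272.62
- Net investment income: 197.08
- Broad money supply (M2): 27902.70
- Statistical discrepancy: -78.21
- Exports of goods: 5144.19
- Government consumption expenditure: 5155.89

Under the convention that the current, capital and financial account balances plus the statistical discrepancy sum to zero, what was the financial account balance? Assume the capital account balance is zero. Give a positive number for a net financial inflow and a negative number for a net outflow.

Goods balance = 5144.19 - 4272.62 = 871.57
Services balance = 1740.90 - 1899.03 = -158.13
Trade balance (goods + services) = 871.57 + (-158.13) = 713.44
Net primary income = 197.08
Net secondary income = -397.12
Current account = 713.44 + 197.08 + (-397.12) = 513.40
Financial account = -(513.40 + (-78.21)) = -435.19

-435.19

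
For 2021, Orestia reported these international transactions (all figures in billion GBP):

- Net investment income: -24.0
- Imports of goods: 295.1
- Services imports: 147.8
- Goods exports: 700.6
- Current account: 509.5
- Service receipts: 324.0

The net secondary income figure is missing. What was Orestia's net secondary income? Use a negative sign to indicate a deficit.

Current account = goods balance + services balance + net primary income + net secondary income
Sum of the known components = 557.7
Net secondary income = CA - (known components) = 509.5 - 557.7 = -48.2

-48.2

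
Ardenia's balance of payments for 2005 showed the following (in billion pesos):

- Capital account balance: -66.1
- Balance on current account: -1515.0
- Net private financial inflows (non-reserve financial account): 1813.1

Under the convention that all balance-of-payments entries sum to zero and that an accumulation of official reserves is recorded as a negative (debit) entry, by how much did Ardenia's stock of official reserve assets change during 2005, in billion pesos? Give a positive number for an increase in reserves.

232.0

Official reserve transactions balance = -((-1515.0) + (-66.1) + 1813.1) = -232.0
An accumulation of reserves is recorded as a debit (negative entry), so the change in the stock of reserves is the negative of that balance.
Change in official reserves = -(-232.0) = 232.0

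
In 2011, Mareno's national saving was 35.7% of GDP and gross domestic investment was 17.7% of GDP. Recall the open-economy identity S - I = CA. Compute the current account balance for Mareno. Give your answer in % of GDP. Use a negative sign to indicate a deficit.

18.0

S - I = CA (net lending to the rest of the world).
CA = S - I = 35.7 - 17.7 = 18.0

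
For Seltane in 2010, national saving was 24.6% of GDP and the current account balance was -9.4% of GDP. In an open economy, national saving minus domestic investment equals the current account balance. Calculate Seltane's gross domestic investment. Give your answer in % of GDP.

34.0

I = S - CA = 24.6 - (-9.4) = 34.0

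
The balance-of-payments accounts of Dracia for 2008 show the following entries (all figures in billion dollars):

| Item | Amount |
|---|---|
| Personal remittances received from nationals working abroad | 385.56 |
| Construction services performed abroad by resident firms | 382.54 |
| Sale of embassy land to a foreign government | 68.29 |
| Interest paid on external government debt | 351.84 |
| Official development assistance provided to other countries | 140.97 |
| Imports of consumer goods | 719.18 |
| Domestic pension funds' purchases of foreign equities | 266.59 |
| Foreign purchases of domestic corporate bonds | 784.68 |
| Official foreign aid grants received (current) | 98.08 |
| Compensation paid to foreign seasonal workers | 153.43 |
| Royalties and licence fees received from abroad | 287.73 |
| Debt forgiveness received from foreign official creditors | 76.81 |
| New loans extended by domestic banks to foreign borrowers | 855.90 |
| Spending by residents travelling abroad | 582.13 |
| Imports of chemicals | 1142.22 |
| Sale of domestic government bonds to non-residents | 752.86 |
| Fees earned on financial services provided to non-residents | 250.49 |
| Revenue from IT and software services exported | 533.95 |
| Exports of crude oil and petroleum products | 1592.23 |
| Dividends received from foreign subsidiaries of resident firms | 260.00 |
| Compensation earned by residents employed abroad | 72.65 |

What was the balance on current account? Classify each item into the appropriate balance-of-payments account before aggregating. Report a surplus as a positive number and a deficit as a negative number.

773.46

Goods: 1592.23 - 719.18 - 1142.22 = -269.17
Services: 250.49 + 382.54 + 533.95 + 287.73 - 582.13 = 872.58
Primary income: 260.00 - 153.43 + 72.65 - 351.84 = -172.62
Secondary income: -140.97 + 385.56 + 98.08 = 342.67
Current account = (-269.17) + 872.58 + (-172.62) + 342.67 = 773.46
(Excluded from the current account — capital account: sale of embassy land to a foreign government 68.29, debt forgiveness received from foreign official creditors 76.81; financial account: domestic pension funds' purchases of foreign equities 266.59, foreign purchases of domestic corporate bonds 784.68, new loans extended by domestic banks to foreign borrowers 855.90, sale of domestic government bonds to non-residents 752.86.)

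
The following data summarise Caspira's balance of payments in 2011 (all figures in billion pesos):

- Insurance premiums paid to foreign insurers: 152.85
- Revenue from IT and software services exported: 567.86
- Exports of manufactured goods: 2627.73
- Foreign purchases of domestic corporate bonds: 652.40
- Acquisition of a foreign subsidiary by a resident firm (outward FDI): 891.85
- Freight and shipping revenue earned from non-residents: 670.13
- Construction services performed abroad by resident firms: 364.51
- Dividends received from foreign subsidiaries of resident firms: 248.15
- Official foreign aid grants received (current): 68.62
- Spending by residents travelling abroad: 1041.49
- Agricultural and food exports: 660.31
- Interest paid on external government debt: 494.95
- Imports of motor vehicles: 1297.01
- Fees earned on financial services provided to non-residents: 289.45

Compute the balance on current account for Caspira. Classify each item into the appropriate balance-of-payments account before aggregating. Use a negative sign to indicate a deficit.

2510.46

Goods: -1297.01 + 2627.73 + 660.31 = 1991.03
Services: 670.13 - 152.85 - 1041.49 + 567.86 + 364.51 + 289.45 = 697.61
Primary income: 248.15 - 494.95 = -246.80
Secondary income: 68.62
Current account = 1991.03 + 697.61 + (-246.80) + 68.62 = 2510.46
(Excluded from the current account — financial account: foreign purchases of domestic corporate bonds 652.40, acquisition of a foreign subsidiary by a resident firm (outward FDI) 891.85.)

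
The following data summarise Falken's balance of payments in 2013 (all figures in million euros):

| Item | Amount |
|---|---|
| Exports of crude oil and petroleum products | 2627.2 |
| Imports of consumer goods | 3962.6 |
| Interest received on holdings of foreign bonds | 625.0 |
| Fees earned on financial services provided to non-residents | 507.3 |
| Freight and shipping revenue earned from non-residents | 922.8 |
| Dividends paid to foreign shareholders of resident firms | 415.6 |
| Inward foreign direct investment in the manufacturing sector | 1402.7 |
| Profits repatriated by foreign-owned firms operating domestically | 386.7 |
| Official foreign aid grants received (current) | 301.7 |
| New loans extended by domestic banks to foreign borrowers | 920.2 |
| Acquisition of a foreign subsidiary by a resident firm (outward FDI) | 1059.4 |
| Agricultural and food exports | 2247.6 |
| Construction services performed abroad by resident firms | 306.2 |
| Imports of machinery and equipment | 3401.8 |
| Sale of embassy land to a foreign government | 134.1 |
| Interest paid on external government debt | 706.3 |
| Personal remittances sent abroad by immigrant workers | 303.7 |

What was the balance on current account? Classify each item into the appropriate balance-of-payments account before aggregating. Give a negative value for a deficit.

-1638.9

Goods: 2247.6 - 3962.6 - 3401.8 + 2627.2 = -2489.6
Services: 507.3 + 306.2 + 922.8 = 1736.3
Primary income: -706.3 - 386.7 + 625.0 - 415.6 = -883.6
Secondary income: -303.7 + 301.7 = -2.0
Current account = (-2489.6) + 1736.3 + (-883.6) + (-2.0) = -1638.9
(Excluded from the current account — financial account: inward foreign direct investment in the manufacturing sector 1402.7, new loans extended by domestic banks to foreign borrowers 920.2, acquisition of a foreign subsidiary by a resident firm (outward FDI) 1059.4; capital account: sale of embassy land to a foreign government 134.1.)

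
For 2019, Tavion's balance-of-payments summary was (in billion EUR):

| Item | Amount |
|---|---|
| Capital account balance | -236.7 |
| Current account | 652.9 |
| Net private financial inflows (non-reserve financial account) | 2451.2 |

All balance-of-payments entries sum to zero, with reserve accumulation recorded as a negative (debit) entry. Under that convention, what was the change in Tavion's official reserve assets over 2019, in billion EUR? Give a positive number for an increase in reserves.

2867.4

Official reserve transactions balance = -(652.9 + (-236.7) + 2451.2) = -2867.4
An accumulation of reserves is recorded as a debit (negative entry), so the change in the stock of reserves is the negative of that balance.
Change in official reserves = -(-2867.4) = 2867.4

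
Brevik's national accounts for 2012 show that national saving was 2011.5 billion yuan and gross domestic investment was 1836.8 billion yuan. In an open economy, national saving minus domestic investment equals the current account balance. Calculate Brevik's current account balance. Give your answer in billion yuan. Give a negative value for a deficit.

S - I = CA (net lending to the rest of the world).
CA = S - I = 2011.5 - 1836.8 = 174.7

174.7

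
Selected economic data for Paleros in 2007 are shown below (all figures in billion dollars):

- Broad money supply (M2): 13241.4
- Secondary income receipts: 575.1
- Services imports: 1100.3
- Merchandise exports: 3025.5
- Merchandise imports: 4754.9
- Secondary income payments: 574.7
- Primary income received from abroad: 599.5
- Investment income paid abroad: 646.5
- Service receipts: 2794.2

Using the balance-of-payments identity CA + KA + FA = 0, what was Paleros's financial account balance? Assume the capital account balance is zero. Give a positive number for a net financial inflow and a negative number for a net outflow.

Goods balance = 3025.5 - 4754.9 = -1729.4
Services balance = 2794.2 - 1100.3 = 1693.9
Trade balance (goods + services) = -1729.4 + 1693.9 = -35.5
Net primary income = 599.5 - 646.5 = -47.0
Net secondary income = 575.1 - 574.7 = 0.4
Current account = -35.5 + (-47.0) + 0.4 = -82.1
Financial account = -(-82.1) = 82.1

82.1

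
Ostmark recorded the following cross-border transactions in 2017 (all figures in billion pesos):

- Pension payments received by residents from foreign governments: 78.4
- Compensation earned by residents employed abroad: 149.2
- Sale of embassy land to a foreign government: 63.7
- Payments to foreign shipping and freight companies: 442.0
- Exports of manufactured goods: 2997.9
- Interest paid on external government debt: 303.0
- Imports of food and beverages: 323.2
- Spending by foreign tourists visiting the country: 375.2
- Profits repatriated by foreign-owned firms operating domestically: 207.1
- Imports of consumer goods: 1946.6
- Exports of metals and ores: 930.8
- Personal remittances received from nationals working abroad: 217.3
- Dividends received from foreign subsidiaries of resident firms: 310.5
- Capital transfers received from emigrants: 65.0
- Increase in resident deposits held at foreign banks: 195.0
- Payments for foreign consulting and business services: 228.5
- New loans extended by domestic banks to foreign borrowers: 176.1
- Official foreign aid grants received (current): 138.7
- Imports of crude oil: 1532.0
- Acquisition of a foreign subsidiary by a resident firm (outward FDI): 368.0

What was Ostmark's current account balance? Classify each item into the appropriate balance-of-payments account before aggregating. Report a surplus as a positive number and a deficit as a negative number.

Goods: 2997.9 - 1946.6 + 930.8 - 323.2 - 1532.0 = 126.9
Services: -442.0 + 375.2 - 228.5 = -295.3
Primary income: 310.5 + 149.2 - 207.1 - 303.0 = -50.4
Secondary income: 78.4 + 138.7 + 217.3 = 434.4
Current account = 126.9 + (-295.3) + (-50.4) + 434.4 = 215.6
(Excluded from the current account — capital account: sale of embassy land to a foreign government 63.7, capital transfers received from emigrants 65.0; financial account: increase in resident deposits held at foreign banks 195.0, new loans extended by domestic banks to foreign borrowers 176.1, acquisition of a foreign subsidiary by a resident firm (outward FDI) 368.0.)

215.6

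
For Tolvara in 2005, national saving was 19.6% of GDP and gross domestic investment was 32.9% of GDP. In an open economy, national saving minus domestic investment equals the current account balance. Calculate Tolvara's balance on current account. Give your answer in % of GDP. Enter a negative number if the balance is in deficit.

S - I = CA (net lending to the rest of the world).
CA = S - I = 19.6 - 32.9 = -13.3

-13.3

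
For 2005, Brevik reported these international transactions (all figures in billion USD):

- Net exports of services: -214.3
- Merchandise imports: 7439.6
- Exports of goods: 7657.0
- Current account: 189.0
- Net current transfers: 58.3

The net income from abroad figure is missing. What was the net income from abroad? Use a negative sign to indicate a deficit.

127.6

Current account = goods balance + services balance + net primary income + net secondary income
Sum of the known components = 61.4
Net income from abroad = CA - (known components) = 189.0 - 61.4 = 127.6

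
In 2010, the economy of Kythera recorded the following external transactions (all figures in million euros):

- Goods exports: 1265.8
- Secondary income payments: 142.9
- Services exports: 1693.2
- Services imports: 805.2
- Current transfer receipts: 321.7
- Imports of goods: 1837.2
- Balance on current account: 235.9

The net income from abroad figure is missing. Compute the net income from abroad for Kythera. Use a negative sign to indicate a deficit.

-259.5

Current account = goods balance + services balance + net primary income + net secondary income
Sum of the known components = 495.4
Net income from abroad = CA - (known components) = 235.9 - 495.4 = -259.5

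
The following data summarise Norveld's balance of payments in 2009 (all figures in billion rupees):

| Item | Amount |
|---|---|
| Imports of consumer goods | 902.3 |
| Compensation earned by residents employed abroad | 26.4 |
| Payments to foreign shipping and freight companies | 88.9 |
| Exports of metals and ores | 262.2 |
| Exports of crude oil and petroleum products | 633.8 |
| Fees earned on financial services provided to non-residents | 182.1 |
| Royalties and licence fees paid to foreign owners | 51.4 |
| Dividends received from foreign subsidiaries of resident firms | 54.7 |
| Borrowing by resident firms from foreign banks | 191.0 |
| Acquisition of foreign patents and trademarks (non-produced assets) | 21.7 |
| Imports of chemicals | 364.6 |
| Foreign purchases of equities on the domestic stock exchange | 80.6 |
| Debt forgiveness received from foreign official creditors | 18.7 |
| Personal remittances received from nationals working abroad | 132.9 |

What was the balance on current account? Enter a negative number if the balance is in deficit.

Goods: -902.3 - 364.6 + 262.2 + 633.8 = -370.9
Services: -51.4 - 88.9 + 182.1 = 41.8
Primary income: 54.7 + 26.4 = 81.1
Secondary income: 132.9
Current account = (-370.9) + 41.8 + 81.1 + 132.9 = -115.1
(Excluded from the current account — financial account: borrowing by resident firms from foreign banks 191.0, foreign purchases of equities on the domestic stock exchange 80.6; capital account: acquisition of foreign patents and trademarks (non-produced assets) 21.7, debt forgiveness received from foreign official creditors 18.7.)

-115.1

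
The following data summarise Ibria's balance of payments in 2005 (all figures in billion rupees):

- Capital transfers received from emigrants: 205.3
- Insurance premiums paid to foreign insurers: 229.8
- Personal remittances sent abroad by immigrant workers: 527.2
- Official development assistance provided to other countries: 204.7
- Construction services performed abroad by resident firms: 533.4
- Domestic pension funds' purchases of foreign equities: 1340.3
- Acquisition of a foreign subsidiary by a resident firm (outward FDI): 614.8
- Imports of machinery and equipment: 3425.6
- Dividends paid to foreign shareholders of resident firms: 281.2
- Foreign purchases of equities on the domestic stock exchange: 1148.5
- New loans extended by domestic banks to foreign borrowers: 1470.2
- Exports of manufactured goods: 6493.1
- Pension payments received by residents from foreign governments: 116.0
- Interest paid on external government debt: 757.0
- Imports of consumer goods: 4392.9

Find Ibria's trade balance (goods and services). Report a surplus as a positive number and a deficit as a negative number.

Goods: 6493.1 - 4392.9 - 3425.6 = -1325.4
Services: -229.8 + 533.4 = 303.6
Trade balance = -1325.4 + 303.6 = -1021.8
(Excluded from the trade balance — capital account: capital transfers received from emigrants 205.3; secondary income: personal remittances sent abroad by immigrant workers 527.2, official development assistance provided to other countries 204.7, pension payments received by residents from foreign governments 116.0; financial account: domestic pension funds' purchases of foreign equities 1340.3, acquisition of a foreign subsidiary by a resident firm (outward FDI) 614.8, foreign purchases of equities on the domestic stock exchange 1148.5, new loans extended by domestic banks to foreign borrowers 1470.2; primary income: dividends paid to foreign shareholders of resident firms 281.2, interest paid on external government debt 757.0.)

-1021.8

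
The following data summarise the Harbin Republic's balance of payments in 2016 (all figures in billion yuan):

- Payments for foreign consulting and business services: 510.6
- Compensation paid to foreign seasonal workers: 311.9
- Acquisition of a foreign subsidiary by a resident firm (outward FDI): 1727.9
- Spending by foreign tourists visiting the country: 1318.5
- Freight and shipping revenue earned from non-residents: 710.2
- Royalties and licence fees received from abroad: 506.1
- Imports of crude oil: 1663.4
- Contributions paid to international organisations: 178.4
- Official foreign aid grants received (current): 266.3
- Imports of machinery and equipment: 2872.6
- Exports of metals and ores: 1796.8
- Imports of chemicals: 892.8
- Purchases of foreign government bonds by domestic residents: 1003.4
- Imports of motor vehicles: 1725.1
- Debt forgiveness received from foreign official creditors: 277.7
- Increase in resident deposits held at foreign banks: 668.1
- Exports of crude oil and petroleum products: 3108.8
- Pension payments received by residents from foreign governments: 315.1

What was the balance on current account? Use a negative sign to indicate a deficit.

-133.0

Goods: -1725.1 - 2872.6 + 1796.8 - 1663.4 - 892.8 + 3108.8 = -2248.3
Services: -510.6 + 710.2 + 506.1 + 1318.5 = 2024.2
Primary income: -311.9
Secondary income: 315.1 - 178.4 + 266.3 = 403.0
Current account = (-2248.3) + 2024.2 + (-311.9) + 403.0 = -133.0
(Excluded from the current account — financial account: acquisition of a foreign subsidiary by a resident firm (outward FDI) 1727.9, purchases of foreign government bonds by domestic residents 1003.4, increase in resident deposits held at foreign banks 668.1; capital account: debt forgiveness received from foreign official creditors 277.7.)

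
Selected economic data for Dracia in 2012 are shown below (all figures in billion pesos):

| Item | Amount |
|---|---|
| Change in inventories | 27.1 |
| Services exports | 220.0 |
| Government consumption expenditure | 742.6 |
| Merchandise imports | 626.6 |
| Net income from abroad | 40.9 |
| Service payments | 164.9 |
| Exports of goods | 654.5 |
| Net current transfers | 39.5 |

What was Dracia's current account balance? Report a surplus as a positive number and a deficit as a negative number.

Goods balance = 654.5 - 626.6 = 27.9
Services balance = 220.0 - 164.9 = 55.1
Trade balance (goods + services) = 27.9 + 55.1 = 83.0
Net primary income = 40.9
Net secondary income = 39.5
Current account = 83.0 + 40.9 + 39.5 = 163.4

163.4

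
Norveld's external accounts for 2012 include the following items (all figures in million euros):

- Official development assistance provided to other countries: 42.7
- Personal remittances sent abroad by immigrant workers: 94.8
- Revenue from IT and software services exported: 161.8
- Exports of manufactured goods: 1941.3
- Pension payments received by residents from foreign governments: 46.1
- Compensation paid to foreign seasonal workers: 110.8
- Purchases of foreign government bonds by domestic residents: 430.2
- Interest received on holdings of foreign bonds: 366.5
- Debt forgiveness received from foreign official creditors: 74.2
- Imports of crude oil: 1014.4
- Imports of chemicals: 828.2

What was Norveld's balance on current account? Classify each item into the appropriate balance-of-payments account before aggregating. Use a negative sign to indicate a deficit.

424.8

Goods: 1941.3 - 1014.4 - 828.2 = 98.7
Services: 161.8
Primary income: -110.8 + 366.5 = 255.7
Secondary income: -42.7 + 46.1 - 94.8 = -91.4
Current account = 98.7 + 161.8 + 255.7 + (-91.4) = 424.8
(Excluded from the current account — financial account: purchases of foreign government bonds by domestic residents 430.2; capital account: debt forgiveness received from foreign official creditors 74.2.)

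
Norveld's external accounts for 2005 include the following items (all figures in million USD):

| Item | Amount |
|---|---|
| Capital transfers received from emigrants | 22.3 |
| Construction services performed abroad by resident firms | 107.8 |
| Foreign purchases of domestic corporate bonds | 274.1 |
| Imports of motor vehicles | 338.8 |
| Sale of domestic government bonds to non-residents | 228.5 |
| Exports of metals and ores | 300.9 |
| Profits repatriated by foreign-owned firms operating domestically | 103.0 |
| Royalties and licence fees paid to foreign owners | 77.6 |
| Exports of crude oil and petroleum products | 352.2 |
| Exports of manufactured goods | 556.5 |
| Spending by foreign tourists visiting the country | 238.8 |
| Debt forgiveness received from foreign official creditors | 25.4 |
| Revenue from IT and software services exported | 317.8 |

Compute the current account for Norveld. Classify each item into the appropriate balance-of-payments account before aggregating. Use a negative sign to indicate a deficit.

1354.6

Goods: 556.5 - 338.8 + 352.2 + 300.9 = 870.8
Services: 107.8 + 317.8 - 77.6 + 238.8 = 586.8
Primary income: -103.0
Current account = 870.8 + 586.8 + (-103.0) = 1354.6
(Excluded from the current account — capital account: capital transfers received from emigrants 22.3, debt forgiveness received from foreign official creditors 25.4; financial account: foreign purchases of domestic corporate bonds 274.1, sale of domestic government bonds to non-residents 228.5.)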